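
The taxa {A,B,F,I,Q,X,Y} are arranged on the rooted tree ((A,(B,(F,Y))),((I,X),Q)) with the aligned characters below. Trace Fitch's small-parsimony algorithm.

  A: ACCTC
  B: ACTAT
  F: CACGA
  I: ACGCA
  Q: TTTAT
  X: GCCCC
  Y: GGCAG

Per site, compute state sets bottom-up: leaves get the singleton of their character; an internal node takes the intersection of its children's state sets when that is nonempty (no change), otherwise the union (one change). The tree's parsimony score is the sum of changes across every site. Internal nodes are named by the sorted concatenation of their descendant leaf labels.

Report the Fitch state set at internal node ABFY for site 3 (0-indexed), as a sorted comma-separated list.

A,T

site 0, node FY: F={C} ∪ Y={G} → {C,G} (+1)
site 0, node BFY: B={A} ∪ FY={C,G} → {A,C,G} (+1)
site 0, node ABFY: A={A} ∩ BFY={A,C,G} → {A} (+0)
site 0, node IX: I={A} ∪ X={G} → {A,G} (+1)
site 0, node IQX: IX={A,G} ∪ Q={T} → {A,G,T} (+1)
site 0, node ABFIQXY: ABFY={A} ∩ IQX={A,G,T} → {A} (+0)
site 1, node FY: F={A} ∪ Y={G} → {A,G} (+1)
site 1, node BFY: B={C} ∪ FY={A,G} → {A,C,G} (+1)
site 1, node ABFY: A={C} ∩ BFY={A,C,G} → {C} (+0)
site 1, node IX: I={C} ∩ X={C} → {C} (+0)
site 1, node IQX: IX={C} ∪ Q={T} → {C,T} (+1)
site 1, node ABFIQXY: ABFY={C} ∩ IQX={C,T} → {C} (+0)
site 2, node FY: F={C} ∩ Y={C} → {C} (+0)
site 2, node BFY: B={T} ∪ FY={C} → {C,T} (+1)
site 2, node ABFY: A={C} ∩ BFY={C,T} → {C} (+0)
site 2, node IX: I={G} ∪ X={C} → {C,G} (+1)
site 2, node IQX: IX={C,G} ∪ Q={T} → {C,G,T} (+1)
site 2, node ABFIQXY: ABFY={C} ∩ IQX={C,G,T} → {C} (+0)
site 3, node FY: F={G} ∪ Y={A} → {A,G} (+1)
site 3, node BFY: B={A} ∩ FY={A,G} → {A} (+0)
site 3, node ABFY: A={T} ∪ BFY={A} → {A,T} (+1)
site 3, node IX: I={C} ∩ X={C} → {C} (+0)
site 3, node IQX: IX={C} ∪ Q={A} → {A,C} (+1)
site 3, node ABFIQXY: ABFY={A,T} ∩ IQX={A,C} → {A} (+0)
site 4, node FY: F={A} ∪ Y={G} → {A,G} (+1)
site 4, node BFY: B={T} ∪ FY={A,G} → {A,G,T} (+1)
site 4, node ABFY: A={C} ∪ BFY={A,G,T} → {A,C,G,T} (+1)
site 4, node IX: I={A} ∪ X={C} → {A,C} (+1)
site 4, node IQX: IX={A,C} ∪ Q={T} → {A,C,T} (+1)
site 4, node ABFIQXY: ABFY={A,C,G,T} ∩ IQX={A,C,T} → {A,C,T} (+0)
per-site changes: [4, 3, 3, 3, 5]; total = 18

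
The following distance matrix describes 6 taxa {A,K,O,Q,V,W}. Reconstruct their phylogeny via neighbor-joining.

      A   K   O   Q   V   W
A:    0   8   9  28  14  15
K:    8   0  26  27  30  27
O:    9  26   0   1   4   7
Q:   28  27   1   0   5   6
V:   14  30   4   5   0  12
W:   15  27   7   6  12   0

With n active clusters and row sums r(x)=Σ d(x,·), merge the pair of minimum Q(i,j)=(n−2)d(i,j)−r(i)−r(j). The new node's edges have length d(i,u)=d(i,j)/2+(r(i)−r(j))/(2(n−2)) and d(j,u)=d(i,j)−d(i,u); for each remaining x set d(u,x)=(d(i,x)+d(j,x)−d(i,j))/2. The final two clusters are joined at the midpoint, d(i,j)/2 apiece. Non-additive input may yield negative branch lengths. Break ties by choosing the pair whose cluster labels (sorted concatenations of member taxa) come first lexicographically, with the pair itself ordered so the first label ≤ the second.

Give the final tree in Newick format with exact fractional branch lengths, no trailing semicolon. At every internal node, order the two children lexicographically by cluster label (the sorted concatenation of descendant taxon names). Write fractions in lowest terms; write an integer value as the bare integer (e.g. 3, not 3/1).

(((((A:-3/2,K:19/2):27/2,W:7/2):45/16,O:-17/16):17/16,Q:27/16):53/32,V:53/32)

1. join A+K (d=8, Q=-160) ⇒ AK; edges |A|=-3/2, |K|=19/2
  updated: d(AK,O)=27/2, d(AK,Q)=47/2, d(AK,V)=18, d(AK,W)=17
2. join AK+W (d=17, Q=-63) ⇒ AKW; edges |AK|=27/2, |W|=7/2
  updated: d(AKW,O)=7/4, d(AKW,Q)=25/4, d(AKW,V)=13/2
3. join AKW+O (d=7/4, Q=-71/4) ⇒ AKOW; edges |AKW|=45/16, |O|=-17/16
  updated: d(AKOW,Q)=11/4, d(AKOW,V)=35/8
4. join AKOW+Q (d=11/4, Q=-97/8) ⇒ AKOQW; edges |AKOW|=17/16, |Q|=27/16
  updated: d(AKOQW,V)=53/16
5. join AKOQW+V (d=53/16) ⇒ AKOQVW; edges |AKOQW|=53/32, |V|=53/32
final tree: (((((A:-3/2,K:19/2):27/2,W:7/2):45/16,O:-17/16):17/16,Q:27/16):53/32,V:53/32)
total length: 525/16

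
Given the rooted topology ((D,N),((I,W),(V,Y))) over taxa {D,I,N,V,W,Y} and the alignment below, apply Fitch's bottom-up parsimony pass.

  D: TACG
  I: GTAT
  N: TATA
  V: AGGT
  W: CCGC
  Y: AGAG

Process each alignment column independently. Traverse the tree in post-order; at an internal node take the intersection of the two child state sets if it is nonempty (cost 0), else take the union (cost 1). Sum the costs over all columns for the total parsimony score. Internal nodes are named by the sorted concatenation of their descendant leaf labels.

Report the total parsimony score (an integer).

[col 0] DN: children D:{T}, N:{T} ∩→ {T}; cost 0
[col 0] IW: children I:{G}, W:{C} ∪→ {C,G}; cost 1
[col 0] VY: children V:{A}, Y:{A} ∩→ {A}; cost 0
[col 0] IVWY: children IW:{C,G}, VY:{A} ∪→ {A,C,G}; cost 1
[col 0] DINVWY: children DN:{T}, IVWY:{A,C,G} ∪→ {A,C,G,T}; cost 1
[col 1] DN: children D:{A}, N:{A} ∩→ {A}; cost 0
[col 1] IW: children I:{T}, W:{C} ∪→ {C,T}; cost 1
[col 1] VY: children V:{G}, Y:{G} ∩→ {G}; cost 0
[col 1] IVWY: children IW:{C,T}, VY:{G} ∪→ {C,G,T}; cost 1
[col 1] DINVWY: children DN:{A}, IVWY:{C,G,T} ∪→ {A,C,G,T}; cost 1
[col 2] DN: children D:{C}, N:{T} ∪→ {C,T}; cost 1
[col 2] IW: children I:{A}, W:{G} ∪→ {A,G}; cost 1
[col 2] VY: children V:{G}, Y:{A} ∪→ {A,G}; cost 1
[col 2] IVWY: children IW:{A,G}, VY:{A,G} ∩→ {A,G}; cost 0
[col 2] DINVWY: children DN:{C,T}, IVWY:{A,G} ∪→ {A,C,G,T}; cost 1
[col 3] DN: children D:{G}, N:{A} ∪→ {A,G}; cost 1
[col 3] IW: children I:{T}, W:{C} ∪→ {C,T}; cost 1
[col 3] VY: children V:{T}, Y:{G} ∪→ {G,T}; cost 1
[col 3] IVWY: children IW:{C,T}, VY:{G,T} ∩→ {T}; cost 0
[col 3] DINVWY: children DN:{A,G}, IVWY:{T} ∪→ {A,G,T}; cost 1
per-site changes: [3, 3, 4, 4]; total = 14

14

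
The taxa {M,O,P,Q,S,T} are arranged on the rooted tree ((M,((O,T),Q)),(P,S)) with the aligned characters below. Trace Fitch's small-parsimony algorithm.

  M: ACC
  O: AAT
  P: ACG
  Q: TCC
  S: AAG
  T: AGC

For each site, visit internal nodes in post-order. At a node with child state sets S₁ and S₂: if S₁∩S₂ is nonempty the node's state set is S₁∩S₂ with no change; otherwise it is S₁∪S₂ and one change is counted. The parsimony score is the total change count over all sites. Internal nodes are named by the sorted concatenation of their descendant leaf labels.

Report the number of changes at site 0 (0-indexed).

1

OT@0: {A} ∩ {A} = {A} (intersection, +0)
OQT@0: {A} ∪ {T} = {A,T} (union, +1)
MOQT@0: {A} ∩ {A,T} = {A} (intersection, +0)
PS@0: {A} ∩ {A} = {A} (intersection, +0)
MOPQST@0: {A} ∩ {A} = {A} (intersection, +0)
OT@1: {A} ∪ {G} = {A,G} (union, +1)
OQT@1: {A,G} ∪ {C} = {A,C,G} (union, +1)
MOQT@1: {C} ∩ {A,C,G} = {C} (intersection, +0)
PS@1: {C} ∪ {A} = {A,C} (union, +1)
MOPQST@1: {C} ∩ {A,C} = {C} (intersection, +0)
OT@2: {T} ∪ {C} = {C,T} (union, +1)
OQT@2: {C,T} ∩ {C} = {C} (intersection, +0)
MOQT@2: {C} ∩ {C} = {C} (intersection, +0)
PS@2: {G} ∩ {G} = {G} (intersection, +0)
MOPQST@2: {C} ∪ {G} = {C,G} (union, +1)
per-site changes: [1, 3, 2]; total = 6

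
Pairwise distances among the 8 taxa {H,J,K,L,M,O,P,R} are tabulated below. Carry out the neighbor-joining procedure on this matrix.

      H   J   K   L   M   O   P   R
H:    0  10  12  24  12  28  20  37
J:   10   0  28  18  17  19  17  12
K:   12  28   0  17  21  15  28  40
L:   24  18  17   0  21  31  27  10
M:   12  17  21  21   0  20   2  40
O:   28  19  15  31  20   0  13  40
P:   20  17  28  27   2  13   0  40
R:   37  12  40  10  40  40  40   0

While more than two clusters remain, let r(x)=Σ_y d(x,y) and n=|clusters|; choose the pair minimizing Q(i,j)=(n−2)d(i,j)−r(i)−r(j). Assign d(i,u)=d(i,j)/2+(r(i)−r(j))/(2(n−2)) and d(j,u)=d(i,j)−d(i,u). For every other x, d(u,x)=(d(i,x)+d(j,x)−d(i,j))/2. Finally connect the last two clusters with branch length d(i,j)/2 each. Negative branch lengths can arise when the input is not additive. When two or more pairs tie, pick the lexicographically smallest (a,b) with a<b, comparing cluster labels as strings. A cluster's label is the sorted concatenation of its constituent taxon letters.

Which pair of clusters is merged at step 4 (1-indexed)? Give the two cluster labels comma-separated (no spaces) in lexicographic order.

K,O

1. join L+R (d=10, Q=-307) ⇒ LR; edges |L|=-11/12, |R|=131/12
  updated: d(H,LR)=51/2, d(J,LR)=10, d(K,LR)=47/2, d(LR,M)=51/2, d(LR,O)=61/2, d(LR,P)=57/2
2. join M+P (d=2, Q=-196) ⇒ MP; edges |M|=-1/10, |P|=21/10
  updated: d(H,MP)=15, d(J,MP)=16, d(K,MP)=47/2, d(LR,MP)=26, d(MP,O)=31/2
3. join J+LR (d=10, Q=-317/2) ⇒ JLR; edges |J|=15/16, |LR|=145/16
  updated: d(H,JLR)=51/4, d(JLR,K)=83/4, d(JLR,MP)=16, d(JLR,O)=79/4
4. join K+O (d=15, Q=-209/2) ⇒ KO; edges |K|=19/3, |O|=26/3
  updated: d(H,KO)=25/2, d(JLR,KO)=51/4, d(KO,MP)=12
5. join H+JLR (d=51/4, Q=-225/4) ⇒ HJLR; edges |H|=97/16, |JLR|=107/16
  updated: d(HJLR,KO)=25/4, d(HJLR,MP)=73/8
6. join HJLR+KO (d=25/4, Q=-219/8) ⇒ HJKLOR; edges |HJLR|=27/16, |KO|=73/16
  updated: d(HJKLOR,MP)=119/16
7. join HJKLOR+MP (d=119/16) ⇒ HJKLMOPR; edges |HJKLOR|=119/32, |MP|=119/32
final tree: (((H:97/16,(J:15/16,(L:-11/12,R:131/12):145/16):107/16):27/16,(K:19/3,O:26/3):73/16):119/32,(M:-1/10,P:21/10):119/32)
total length: 1015/16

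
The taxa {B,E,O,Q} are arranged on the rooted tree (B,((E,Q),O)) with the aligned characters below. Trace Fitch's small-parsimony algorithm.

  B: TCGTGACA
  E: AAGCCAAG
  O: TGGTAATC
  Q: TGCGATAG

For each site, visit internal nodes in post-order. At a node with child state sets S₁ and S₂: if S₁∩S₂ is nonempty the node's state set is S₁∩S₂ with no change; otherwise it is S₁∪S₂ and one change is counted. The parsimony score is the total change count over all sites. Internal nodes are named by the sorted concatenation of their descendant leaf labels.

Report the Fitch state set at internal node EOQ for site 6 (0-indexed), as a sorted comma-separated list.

[col 0] EQ: children E:{A}, Q:{T} ∪→ {A,T}; cost 1
[col 0] EOQ: children EQ:{A,T}, O:{T} ∩→ {T}; cost 0
[col 0] BEOQ: children B:{T}, EOQ:{T} ∩→ {T}; cost 0
[col 1] EQ: children E:{A}, Q:{G} ∪→ {A,G}; cost 1
[col 1] EOQ: children EQ:{A,G}, O:{G} ∩→ {G}; cost 0
[col 1] BEOQ: children B:{C}, EOQ:{G} ∪→ {C,G}; cost 1
[col 2] EQ: children E:{G}, Q:{C} ∪→ {C,G}; cost 1
[col 2] EOQ: children EQ:{C,G}, O:{G} ∩→ {G}; cost 0
[col 2] BEOQ: children B:{G}, EOQ:{G} ∩→ {G}; cost 0
[col 3] EQ: children E:{C}, Q:{G} ∪→ {C,G}; cost 1
[col 3] EOQ: children EQ:{C,G}, O:{T} ∪→ {C,G,T}; cost 1
[col 3] BEOQ: children B:{T}, EOQ:{C,G,T} ∩→ {T}; cost 0
[col 4] EQ: children E:{C}, Q:{A} ∪→ {A,C}; cost 1
[col 4] EOQ: children EQ:{A,C}, O:{A} ∩→ {A}; cost 0
[col 4] BEOQ: children B:{G}, EOQ:{A} ∪→ {A,G}; cost 1
[col 5] EQ: children E:{A}, Q:{T} ∪→ {A,T}; cost 1
[col 5] EOQ: children EQ:{A,T}, O:{A} ∩→ {A}; cost 0
[col 5] BEOQ: children B:{A}, EOQ:{A} ∩→ {A}; cost 0
[col 6] EQ: children E:{A}, Q:{A} ∩→ {A}; cost 0
[col 6] EOQ: children EQ:{A}, O:{T} ∪→ {A,T}; cost 1
[col 6] BEOQ: children B:{C}, EOQ:{A,T} ∪→ {A,C,T}; cost 1
[col 7] EQ: children E:{G}, Q:{G} ∩→ {G}; cost 0
[col 7] EOQ: children EQ:{G}, O:{C} ∪→ {C,G}; cost 1
[col 7] BEOQ: children B:{A}, EOQ:{C,G} ∪→ {A,C,G}; cost 1
per-site changes: [1, 2, 1, 2, 2, 1, 2, 2]; total = 13

A,T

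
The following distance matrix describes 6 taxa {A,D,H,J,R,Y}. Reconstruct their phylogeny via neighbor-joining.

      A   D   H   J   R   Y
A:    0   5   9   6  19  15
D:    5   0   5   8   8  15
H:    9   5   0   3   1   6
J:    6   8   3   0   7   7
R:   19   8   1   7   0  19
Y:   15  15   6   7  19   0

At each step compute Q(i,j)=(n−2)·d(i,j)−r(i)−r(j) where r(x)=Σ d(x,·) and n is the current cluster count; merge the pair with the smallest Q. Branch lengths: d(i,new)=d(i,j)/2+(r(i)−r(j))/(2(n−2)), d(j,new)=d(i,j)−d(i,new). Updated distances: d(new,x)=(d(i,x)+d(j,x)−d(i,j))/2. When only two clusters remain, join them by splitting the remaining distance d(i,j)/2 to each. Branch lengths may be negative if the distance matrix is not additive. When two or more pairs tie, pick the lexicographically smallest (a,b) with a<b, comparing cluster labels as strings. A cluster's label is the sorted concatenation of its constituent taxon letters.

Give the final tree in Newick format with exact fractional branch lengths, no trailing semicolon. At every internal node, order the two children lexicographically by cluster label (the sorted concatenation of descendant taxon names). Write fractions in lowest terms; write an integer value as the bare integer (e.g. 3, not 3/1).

step 1: merge (A,D) at d=5, Q=-75; branch lengths A→33/8, D→7/8; new cluster AD
  updated: d(AD,H)=9/2, d(AD,J)=9/2, d(AD,R)=11, d(AD,Y)=25/2
step 2: merge (H,R) at d=1, Q=-99/2; branch lengths H→-41/12, R→53/12; new cluster HR
  updated: d(AD,HR)=29/4, d(HR,J)=9/2, d(HR,Y)=12
step 3: merge (AD,HR) at d=29/4, Q=-67/2; branch lengths AD→15/4, HR→7/2; new cluster ADHR
  updated: d(ADHR,J)=7/8, d(ADHR,Y)=69/8
step 4: merge (ADHR,J) at d=7/8, Q=-33/2; branch lengths ADHR→5/4, J→-3/8; new cluster ADHJR
  updated: d(ADHJR,Y)=59/8
step 5: merge (ADHJR,Y) at d=59/8; branch lengths ADHJR→59/16, Y→59/16; new cluster ADHJRY
final tree: ((((A:33/8,D:7/8):15/4,(H:-41/12,R:53/12):7/2):5/4,J:-3/8):59/16,Y:59/16)
total length: 43/2

((((A:33/8,D:7/8):15/4,(H:-41/12,R:53/12):7/2):5/4,J:-3/8):59/16,Y:59/16)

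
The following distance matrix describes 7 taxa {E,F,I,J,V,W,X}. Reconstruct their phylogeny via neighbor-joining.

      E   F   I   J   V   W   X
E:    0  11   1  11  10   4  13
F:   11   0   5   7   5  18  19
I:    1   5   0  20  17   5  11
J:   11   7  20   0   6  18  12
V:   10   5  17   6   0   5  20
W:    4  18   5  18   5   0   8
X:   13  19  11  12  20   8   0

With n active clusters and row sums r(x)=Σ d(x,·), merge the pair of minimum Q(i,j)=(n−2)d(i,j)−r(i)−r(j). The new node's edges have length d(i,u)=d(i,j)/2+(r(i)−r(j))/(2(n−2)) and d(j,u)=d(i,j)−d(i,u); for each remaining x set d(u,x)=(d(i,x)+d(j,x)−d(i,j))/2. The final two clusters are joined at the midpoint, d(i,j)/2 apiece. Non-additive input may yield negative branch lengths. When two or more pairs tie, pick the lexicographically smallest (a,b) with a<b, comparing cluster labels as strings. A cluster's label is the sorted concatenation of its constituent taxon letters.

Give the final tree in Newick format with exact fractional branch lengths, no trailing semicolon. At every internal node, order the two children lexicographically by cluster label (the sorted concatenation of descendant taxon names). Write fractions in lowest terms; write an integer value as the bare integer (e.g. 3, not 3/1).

(((E:3/8,I:5/8):19/16,(F:41/16,(J:41/10,V:19/10):7/16):105/16):41/32,(W:25/24,X:167/24):41/32)

iteration 1: select J,V (d=6, Q=-107); attach at lengths (41/10, 19/10); label the merged cluster JV
  updated: d(E,JV)=15/2, d(F,JV)=3, d(I,JV)=31/2, d(JV,W)=17/2, d(JV,X)=13
iteration 2: select F,JV (d=3, Q=-183/2); attach at lengths (41/16, 7/16); label the merged cluster FJV
  updated: d(E,FJV)=31/4, d(FJV,I)=35/4, d(FJV,W)=47/4, d(FJV,X)=29/2
iteration 3: select W,X (d=8, Q=-205/4); attach at lengths (25/24, 167/24); label the merged cluster WX
  updated: d(E,WX)=9/2, d(FJV,WX)=73/8, d(I,WX)=4
iteration 4: select E,I (d=1, Q=-25); attach at lengths (3/8, 5/8); label the merged cluster EI
  updated: d(EI,FJV)=31/4, d(EI,WX)=15/4
iteration 5: select EI,FJV (d=31/4, Q=-165/8); attach at lengths (19/16, 105/16); label the merged cluster EFIJV
  updated: d(EFIJV,WX)=41/16
iteration 6: select EFIJV,WX (d=41/16); attach at lengths (41/32, 41/32); label the merged cluster EFIJVWX
final tree: (((E:3/8,I:5/8):19/16,(F:41/16,(J:41/10,V:19/10):7/16):105/16):41/32,(W:25/24,X:167/24):41/32)
total length: 453/16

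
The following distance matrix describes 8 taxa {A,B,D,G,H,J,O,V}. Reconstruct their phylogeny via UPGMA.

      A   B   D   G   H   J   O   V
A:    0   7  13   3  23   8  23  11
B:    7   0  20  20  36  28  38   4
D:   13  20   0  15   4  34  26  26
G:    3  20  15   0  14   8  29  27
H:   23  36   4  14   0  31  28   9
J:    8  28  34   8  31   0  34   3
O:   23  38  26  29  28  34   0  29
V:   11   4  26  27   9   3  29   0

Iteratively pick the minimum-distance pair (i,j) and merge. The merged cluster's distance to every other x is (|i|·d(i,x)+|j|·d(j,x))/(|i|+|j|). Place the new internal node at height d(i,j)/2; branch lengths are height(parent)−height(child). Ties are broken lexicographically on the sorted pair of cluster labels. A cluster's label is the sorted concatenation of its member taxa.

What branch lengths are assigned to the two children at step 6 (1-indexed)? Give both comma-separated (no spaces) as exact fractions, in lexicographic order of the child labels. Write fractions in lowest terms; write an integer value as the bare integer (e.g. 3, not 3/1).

233/60,181/20

iteration 1: select A,G (d=3); attach at lengths (3/2, 3/2); label the merged cluster AG
  updated: d(AG,B)=27/2, d(AG,D)=14, d(AG,H)=37/2, d(AG,J)=8, d(AG,O)=26, d(AG,V)=19
iteration 2: select J,V (d=3); attach at lengths (3/2, 3/2); label the merged cluster JV
  updated: d(AG,JV)=27/2, d(B,JV)=16, d(D,JV)=30, d(H,JV)=20, d(JV,O)=63/2
iteration 3: select D,H (d=4); attach at lengths (2, 2); label the merged cluster DH
  updated: d(AG,DH)=65/4, d(B,DH)=28, d(DH,JV)=25, d(DH,O)=27
iteration 4: select AG,B (d=27/2); attach at lengths (21/4, 27/4); label the merged cluster ABG
  updated: d(ABG,DH)=121/6, d(ABG,JV)=43/3, d(ABG,O)=30
iteration 5: select ABG,JV (d=43/3); attach at lengths (5/12, 17/3); label the merged cluster ABGJV
  updated: d(ABGJV,DH)=221/10, d(ABGJV,O)=153/5
iteration 6: select ABGJV,DH (d=221/10); attach at lengths (233/60, 181/20); label the merged cluster ABDGHJV
  updated: d(ABDGHJV,O)=207/7
iteration 7: select ABDGHJV,O (d=207/7); attach at lengths (523/140, 207/14); label the merged cluster ABDGHJOV
final tree: (((((A:3/2,G:3/2):21/4,B:27/4):5/12,(J:3/2,V:3/2):17/3):233/60,(D:2,H:2):181/20):523/140,O:207/14)
total length: 12503/210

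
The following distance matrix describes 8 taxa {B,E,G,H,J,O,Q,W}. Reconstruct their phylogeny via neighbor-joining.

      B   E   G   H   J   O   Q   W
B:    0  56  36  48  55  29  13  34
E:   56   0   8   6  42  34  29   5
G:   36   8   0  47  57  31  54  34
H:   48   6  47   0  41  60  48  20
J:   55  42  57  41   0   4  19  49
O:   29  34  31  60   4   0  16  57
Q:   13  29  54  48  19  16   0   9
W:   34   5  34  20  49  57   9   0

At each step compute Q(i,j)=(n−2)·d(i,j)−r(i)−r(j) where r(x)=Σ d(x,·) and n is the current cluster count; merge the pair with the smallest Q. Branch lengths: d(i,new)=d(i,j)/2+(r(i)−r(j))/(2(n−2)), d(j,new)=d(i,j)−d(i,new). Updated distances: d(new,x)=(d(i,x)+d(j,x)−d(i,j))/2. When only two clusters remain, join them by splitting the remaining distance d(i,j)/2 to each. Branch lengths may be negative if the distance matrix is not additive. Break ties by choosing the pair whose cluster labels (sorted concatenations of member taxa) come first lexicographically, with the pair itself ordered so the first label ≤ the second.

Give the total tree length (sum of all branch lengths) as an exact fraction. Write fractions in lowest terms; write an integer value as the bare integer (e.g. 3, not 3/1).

363/4

step 1: merge (J,O) at d=4, Q=-474; branch lengths J→5, O→-1; new cluster JO
  updated: d(B,JO)=40, d(E,JO)=36, d(G,JO)=42, d(H,JO)=97/2, d(JO,Q)=31/2, d(JO,W)=51
step 2: merge (B,Q) at d=13, Q=-661/2; branch lengths B→247/20, Q→13/20; new cluster BQ
  updated: d(BQ,E)=36, d(BQ,G)=77/2, d(BQ,H)=83/2, d(BQ,JO)=85/4, d(BQ,W)=15
step 3: merge (BQ,JO) at d=85/4, Q=-266; branch lengths BQ→77/16, JO→263/16; new cluster BJOQ
  updated: d(BJOQ,E)=203/8, d(BJOQ,G)=237/8, d(BJOQ,H)=275/8, d(BJOQ,W)=179/8
step 4: merge (BJOQ,G) at d=237/8, Q=-283/2; branch lengths BJOQ→41/3, G→383/24; new cluster BGJOQ
  updated: d(BGJOQ,E)=15/8, d(BGJOQ,H)=207/8, d(BGJOQ,W)=107/8
step 5: merge (BGJOQ,W) at d=107/8, Q=-211/4; branch lengths BGJOQ→59/8, W→6; new cluster BGJOQW
  updated: d(BGJOQW,E)=-13/4, d(BGJOQW,H)=65/4
step 6: merge (BGJOQW,E) at d=-13/4, Q=-19; branch lengths BGJOQW→7/2, E→-27/4; new cluster BEGJOQW
  updated: d(BEGJOQW,H)=51/4
step 7: merge (BEGJOQW,H) at d=51/4; branch lengths BEGJOQW→51/8, H→51/8; new cluster BEGHJOQW
final tree: ((((((B:247/20,Q:13/20):77/16,(J:5,O:-1):263/16):41/3,G:383/24):59/8,W:6):7/2,E:-27/4):51/8,H:51/8)
total length: 363/4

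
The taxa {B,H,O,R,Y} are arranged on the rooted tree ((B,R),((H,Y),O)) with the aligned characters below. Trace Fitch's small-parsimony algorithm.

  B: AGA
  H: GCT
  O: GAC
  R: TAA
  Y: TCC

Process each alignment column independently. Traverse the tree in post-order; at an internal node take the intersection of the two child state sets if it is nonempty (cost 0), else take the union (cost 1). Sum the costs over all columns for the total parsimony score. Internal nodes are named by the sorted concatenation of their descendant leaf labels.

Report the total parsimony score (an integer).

BR@0: {A} ∪ {T} = {A,T} (union, +1)
HY@0: {G} ∪ {T} = {G,T} (union, +1)
HOY@0: {G,T} ∩ {G} = {G} (intersection, +0)
BHORY@0: {A,T} ∪ {G} = {A,G,T} (union, +1)
BR@1: {G} ∪ {A} = {A,G} (union, +1)
HY@1: {C} ∩ {C} = {C} (intersection, +0)
HOY@1: {C} ∪ {A} = {A,C} (union, +1)
BHORY@1: {A,G} ∩ {A,C} = {A} (intersection, +0)
BR@2: {A} ∩ {A} = {A} (intersection, +0)
HY@2: {T} ∪ {C} = {C,T} (union, +1)
HOY@2: {C,T} ∩ {C} = {C} (intersection, +0)
BHORY@2: {A} ∪ {C} = {A,C} (union, +1)
per-site changes: [3, 2, 2]; total = 7

7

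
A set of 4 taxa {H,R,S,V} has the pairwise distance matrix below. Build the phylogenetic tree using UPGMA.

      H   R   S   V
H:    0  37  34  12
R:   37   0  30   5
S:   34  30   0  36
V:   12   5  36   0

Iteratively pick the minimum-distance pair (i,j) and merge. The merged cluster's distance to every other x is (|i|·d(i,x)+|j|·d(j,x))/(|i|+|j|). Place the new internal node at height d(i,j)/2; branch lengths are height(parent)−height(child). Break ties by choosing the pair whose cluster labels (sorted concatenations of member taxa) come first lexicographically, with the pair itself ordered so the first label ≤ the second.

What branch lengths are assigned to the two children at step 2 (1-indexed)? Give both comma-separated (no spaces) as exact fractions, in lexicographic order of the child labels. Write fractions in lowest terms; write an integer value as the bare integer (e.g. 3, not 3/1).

1. join R+V (d=5) ⇒ RV; edges |R|=5/2, |V|=5/2
  updated: d(H,RV)=49/2, d(RV,S)=33
2. join H+RV (d=49/2) ⇒ HRV; edges |H|=49/4, |RV|=39/4
  updated: d(HRV,S)=100/3
3. join HRV+S (d=100/3) ⇒ HRSV; edges |HRV|=53/12, |S|=50/3
final tree: ((H:49/4,(R:5/2,V:5/2):39/4):53/12,S:50/3)
total length: 577/12

49/4,39/4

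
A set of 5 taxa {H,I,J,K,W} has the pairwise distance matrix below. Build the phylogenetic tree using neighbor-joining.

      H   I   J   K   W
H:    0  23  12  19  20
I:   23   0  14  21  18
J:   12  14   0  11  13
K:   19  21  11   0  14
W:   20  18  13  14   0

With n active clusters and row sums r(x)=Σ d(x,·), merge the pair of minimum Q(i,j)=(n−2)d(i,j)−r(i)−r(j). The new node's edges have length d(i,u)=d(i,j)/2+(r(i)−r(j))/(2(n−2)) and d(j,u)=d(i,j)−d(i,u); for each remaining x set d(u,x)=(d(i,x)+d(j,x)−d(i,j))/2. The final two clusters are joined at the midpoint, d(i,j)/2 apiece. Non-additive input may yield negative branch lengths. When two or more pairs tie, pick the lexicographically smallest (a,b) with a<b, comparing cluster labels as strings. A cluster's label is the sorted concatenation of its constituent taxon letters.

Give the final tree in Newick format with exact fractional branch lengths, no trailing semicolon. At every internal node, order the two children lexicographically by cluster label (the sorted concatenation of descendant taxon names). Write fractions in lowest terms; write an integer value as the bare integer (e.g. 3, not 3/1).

((((H:10,J:2):11/8,I:89/8):11/8,K:59/8):53/16,W:53/16)

1. join H+J (d=12, Q=-88) ⇒ HJ; edges |H|=10, |J|=2
  updated: d(HJ,I)=25/2, d(HJ,K)=9, d(HJ,W)=21/2
2. join HJ+I (d=25/2, Q=-117/2) ⇒ HIJ; edges |HJ|=11/8, |I|=89/8
  updated: d(HIJ,K)=35/4, d(HIJ,W)=8
3. join HIJ+K (d=35/4, Q=-123/4) ⇒ HIJK; edges |HIJ|=11/8, |K|=59/8
  updated: d(HIJK,W)=53/8
4. join HIJK+W (d=53/8) ⇒ HIJKW; edges |HIJK|=53/16, |W|=53/16
final tree: ((((H:10,J:2):11/8,I:89/8):11/8,K:59/8):53/16,W:53/16)
total length: 319/8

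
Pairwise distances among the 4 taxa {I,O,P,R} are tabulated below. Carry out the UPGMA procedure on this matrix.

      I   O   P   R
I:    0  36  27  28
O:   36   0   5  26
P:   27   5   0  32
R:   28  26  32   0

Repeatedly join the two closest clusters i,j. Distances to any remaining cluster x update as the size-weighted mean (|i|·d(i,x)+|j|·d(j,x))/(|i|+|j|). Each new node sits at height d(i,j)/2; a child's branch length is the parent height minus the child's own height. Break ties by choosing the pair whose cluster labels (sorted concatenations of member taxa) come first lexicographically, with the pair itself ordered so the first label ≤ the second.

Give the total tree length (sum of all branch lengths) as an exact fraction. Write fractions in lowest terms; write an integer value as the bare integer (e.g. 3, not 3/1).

iteration 1: select O,P (d=5); attach at lengths (5/2, 5/2); label the merged cluster OP
  updated: d(I,OP)=63/2, d(OP,R)=29
iteration 2: select I,R (d=28); attach at lengths (14, 14); label the merged cluster IR
  updated: d(IR,OP)=121/4
iteration 3: select IR,OP (d=121/4); attach at lengths (9/8, 101/8); label the merged cluster IOPR
final tree: ((I:14,R:14):9/8,(O:5/2,P:5/2):101/8)
total length: 187/4

187/4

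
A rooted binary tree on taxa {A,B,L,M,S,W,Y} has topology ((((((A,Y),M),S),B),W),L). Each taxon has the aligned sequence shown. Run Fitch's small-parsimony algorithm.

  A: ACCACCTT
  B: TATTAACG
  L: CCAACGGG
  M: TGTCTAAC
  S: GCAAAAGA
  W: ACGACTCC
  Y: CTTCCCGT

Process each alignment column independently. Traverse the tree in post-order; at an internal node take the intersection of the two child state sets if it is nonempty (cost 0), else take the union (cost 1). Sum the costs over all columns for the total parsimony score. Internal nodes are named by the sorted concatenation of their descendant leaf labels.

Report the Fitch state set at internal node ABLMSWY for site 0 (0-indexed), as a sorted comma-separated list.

AY@0: {A} ∪ {C} = {A,C} (union, +1)
AMY@0: {A,C} ∪ {T} = {A,C,T} (union, +1)
AMSY@0: {A,C,T} ∪ {G} = {A,C,G,T} (union, +1)
ABMSY@0: {A,C,G,T} ∩ {T} = {T} (intersection, +0)
ABMSWY@0: {T} ∪ {A} = {A,T} (union, +1)
ABLMSWY@0: {A,T} ∪ {C} = {A,C,T} (union, +1)
AY@1: {C} ∪ {T} = {C,T} (union, +1)
AMY@1: {C,T} ∪ {G} = {C,G,T} (union, +1)
AMSY@1: {C,G,T} ∩ {C} = {C} (intersection, +0)
ABMSY@1: {C} ∪ {A} = {A,C} (union, +1)
ABMSWY@1: {A,C} ∩ {C} = {C} (intersection, +0)
ABLMSWY@1: {C} ∩ {C} = {C} (intersection, +0)
AY@2: {C} ∪ {T} = {C,T} (union, +1)
AMY@2: {C,T} ∩ {T} = {T} (intersection, +0)
AMSY@2: {T} ∪ {A} = {A,T} (union, +1)
ABMSY@2: {A,T} ∩ {T} = {T} (intersection, +0)
ABMSWY@2: {T} ∪ {G} = {G,T} (union, +1)
ABLMSWY@2: {G,T} ∪ {A} = {A,G,T} (union, +1)
AY@3: {A} ∪ {C} = {A,C} (union, +1)
AMY@3: {A,C} ∩ {C} = {C} (intersection, +0)
AMSY@3: {C} ∪ {A} = {A,C} (union, +1)
ABMSY@3: {A,C} ∪ {T} = {A,C,T} (union, +1)
ABMSWY@3: {A,C,T} ∩ {A} = {A} (intersection, +0)
ABLMSWY@3: {A} ∩ {A} = {A} (intersection, +0)
AY@4: {C} ∩ {C} = {C} (intersection, +0)
AMY@4: {C} ∪ {T} = {C,T} (union, +1)
AMSY@4: {C,T} ∪ {A} = {A,C,T} (union, +1)
ABMSY@4: {A,C,T} ∩ {A} = {A} (intersection, +0)
ABMSWY@4: {A} ∪ {C} = {A,C} (union, +1)
ABLMSWY@4: {A,C} ∩ {C} = {C} (intersection, +0)
AY@5: {C} ∩ {C} = {C} (intersection, +0)
AMY@5: {C} ∪ {A} = {A,C} (union, +1)
AMSY@5: {A,C} ∩ {A} = {A} (intersection, +0)
ABMSY@5: {A} ∩ {A} = {A} (intersection, +0)
ABMSWY@5: {A} ∪ {T} = {A,T} (union, +1)
ABLMSWY@5: {A,T} ∪ {G} = {A,G,T} (union, +1)
AY@6: {T} ∪ {G} = {G,T} (union, +1)
AMY@6: {G,T} ∪ {A} = {A,G,T} (union, +1)
AMSY@6: {A,G,T} ∩ {G} = {G} (intersection, +0)
ABMSY@6: {G} ∪ {C} = {C,G} (union, +1)
ABMSWY@6: {C,G} ∩ {C} = {C} (intersection, +0)
ABLMSWY@6: {C} ∪ {G} = {C,G} (union, +1)
AY@7: {T} ∩ {T} = {T} (intersection, +0)
AMY@7: {T} ∪ {C} = {C,T} (union, +1)
AMSY@7: {C,T} ∪ {A} = {A,C,T} (union, +1)
ABMSY@7: {A,C,T} ∪ {G} = {A,C,G,T} (union, +1)
ABMSWY@7: {A,C,G,T} ∩ {C} = {C} (intersection, +0)
ABLMSWY@7: {C} ∪ {G} = {C,G} (union, +1)
per-site changes: [5, 3, 4, 3, 3, 3, 4, 4]; total = 29

A,C,T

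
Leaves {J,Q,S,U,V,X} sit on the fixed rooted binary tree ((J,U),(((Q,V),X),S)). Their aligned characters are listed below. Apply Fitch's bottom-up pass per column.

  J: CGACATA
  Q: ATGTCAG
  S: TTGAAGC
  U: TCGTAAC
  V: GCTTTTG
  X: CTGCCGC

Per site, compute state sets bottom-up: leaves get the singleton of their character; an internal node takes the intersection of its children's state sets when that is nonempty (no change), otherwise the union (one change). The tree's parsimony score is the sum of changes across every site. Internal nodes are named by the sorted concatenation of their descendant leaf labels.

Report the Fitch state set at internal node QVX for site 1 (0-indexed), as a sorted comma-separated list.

[col 0] JU: children J:{C}, U:{T} ∪→ {C,T}; cost 1
[col 0] QV: children Q:{A}, V:{G} ∪→ {A,G}; cost 1
[col 0] QVX: children QV:{A,G}, X:{C} ∪→ {A,C,G}; cost 1
[col 0] QSVX: children QVX:{A,C,G}, S:{T} ∪→ {A,C,G,T}; cost 1
[col 0] JQSUVX: children JU:{C,T}, QSVX:{A,C,G,T} ∩→ {C,T}; cost 0
[col 1] JU: children J:{G}, U:{C} ∪→ {C,G}; cost 1
[col 1] QV: children Q:{T}, V:{C} ∪→ {C,T}; cost 1
[col 1] QVX: children QV:{C,T}, X:{T} ∩→ {T}; cost 0
[col 1] QSVX: children QVX:{T}, S:{T} ∩→ {T}; cost 0
[col 1] JQSUVX: children JU:{C,G}, QSVX:{T} ∪→ {C,G,T}; cost 1
[col 2] JU: children J:{A}, U:{G} ∪→ {A,G}; cost 1
[col 2] QV: children Q:{G}, V:{T} ∪→ {G,T}; cost 1
[col 2] QVX: children QV:{G,T}, X:{G} ∩→ {G}; cost 0
[col 2] QSVX: children QVX:{G}, S:{G} ∩→ {G}; cost 0
[col 2] JQSUVX: children JU:{A,G}, QSVX:{G} ∩→ {G}; cost 0
[col 3] JU: children J:{C}, U:{T} ∪→ {C,T}; cost 1
[col 3] QV: children Q:{T}, V:{T} ∩→ {T}; cost 0
[col 3] QVX: children QV:{T}, X:{C} ∪→ {C,T}; cost 1
[col 3] QSVX: children QVX:{C,T}, S:{A} ∪→ {A,C,T}; cost 1
[col 3] JQSUVX: children JU:{C,T}, QSVX:{A,C,T} ∩→ {C,T}; cost 0
[col 4] JU: children J:{A}, U:{A} ∩→ {A}; cost 0
[col 4] QV: children Q:{C}, V:{T} ∪→ {C,T}; cost 1
[col 4] QVX: children QV:{C,T}, X:{C} ∩→ {C}; cost 0
[col 4] QSVX: children QVX:{C}, S:{A} ∪→ {A,C}; cost 1
[col 4] JQSUVX: children JU:{A}, QSVX:{A,C} ∩→ {A}; cost 0
[col 5] JU: children J:{T}, U:{A} ∪→ {A,T}; cost 1
[col 5] QV: children Q:{A}, V:{T} ∪→ {A,T}; cost 1
[col 5] QVX: children QV:{A,T}, X:{G} ∪→ {A,G,T}; cost 1
[col 5] QSVX: children QVX:{A,G,T}, S:{G} ∩→ {G}; cost 0
[col 5] JQSUVX: children JU:{A,T}, QSVX:{G} ∪→ {A,G,T}; cost 1
[col 6] JU: children J:{A}, U:{C} ∪→ {A,C}; cost 1
[col 6] QV: children Q:{G}, V:{G} ∩→ {G}; cost 0
[col 6] QVX: children QV:{G}, X:{C} ∪→ {C,G}; cost 1
[col 6] QSVX: children QVX:{C,G}, S:{C} ∩→ {C}; cost 0
[col 6] JQSUVX: children JU:{A,C}, QSVX:{C} ∩→ {C}; cost 0
per-site changes: [4, 3, 2, 3, 2, 4, 2]; total = 20

T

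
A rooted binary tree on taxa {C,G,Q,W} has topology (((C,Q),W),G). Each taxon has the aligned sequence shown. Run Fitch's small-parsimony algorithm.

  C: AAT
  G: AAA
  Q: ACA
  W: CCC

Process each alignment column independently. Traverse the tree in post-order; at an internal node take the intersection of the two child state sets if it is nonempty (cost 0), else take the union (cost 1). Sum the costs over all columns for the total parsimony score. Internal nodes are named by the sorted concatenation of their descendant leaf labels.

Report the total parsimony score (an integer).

5

site 0, node CQ: C={A} ∩ Q={A} → {A} (+0)
site 0, node CQW: CQ={A} ∪ W={C} → {A,C} (+1)
site 0, node CGQW: CQW={A,C} ∩ G={A} → {A} (+0)
site 1, node CQ: C={A} ∪ Q={C} → {A,C} (+1)
site 1, node CQW: CQ={A,C} ∩ W={C} → {C} (+0)
site 1, node CGQW: CQW={C} ∪ G={A} → {A,C} (+1)
site 2, node CQ: C={T} ∪ Q={A} → {A,T} (+1)
site 2, node CQW: CQ={A,T} ∪ W={C} → {A,C,T} (+1)
site 2, node CGQW: CQW={A,C,T} ∩ G={A} → {A} (+0)
per-site changes: [1, 2, 2]; total = 5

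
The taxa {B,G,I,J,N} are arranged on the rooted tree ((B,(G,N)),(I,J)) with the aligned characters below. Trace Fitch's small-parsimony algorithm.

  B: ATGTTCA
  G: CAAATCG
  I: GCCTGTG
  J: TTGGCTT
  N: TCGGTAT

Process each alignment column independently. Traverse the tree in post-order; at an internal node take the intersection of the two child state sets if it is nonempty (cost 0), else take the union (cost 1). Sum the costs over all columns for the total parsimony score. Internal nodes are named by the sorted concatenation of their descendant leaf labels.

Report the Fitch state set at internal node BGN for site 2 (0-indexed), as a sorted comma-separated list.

[col 0] GN: children G:{C}, N:{T} ∪→ {C,T}; cost 1
[col 0] BGN: children B:{A}, GN:{C,T} ∪→ {A,C,T}; cost 1
[col 0] IJ: children I:{G}, J:{T} ∪→ {G,T}; cost 1
[col 0] BGIJN: children BGN:{A,C,T}, IJ:{G,T} ∩→ {T}; cost 0
[col 1] GN: children G:{A}, N:{C} ∪→ {A,C}; cost 1
[col 1] BGN: children B:{T}, GN:{A,C} ∪→ {A,C,T}; cost 1
[col 1] IJ: children I:{C}, J:{T} ∪→ {C,T}; cost 1
[col 1] BGIJN: children BGN:{A,C,T}, IJ:{C,T} ∩→ {C,T}; cost 0
[col 2] GN: children G:{A}, N:{G} ∪→ {A,G}; cost 1
[col 2] BGN: children B:{G}, GN:{A,G} ∩→ {G}; cost 0
[col 2] IJ: children I:{C}, J:{G} ∪→ {C,G}; cost 1
[col 2] BGIJN: children BGN:{G}, IJ:{C,G} ∩→ {G}; cost 0
[col 3] GN: children G:{A}, N:{G} ∪→ {A,G}; cost 1
[col 3] BGN: children B:{T}, GN:{A,G} ∪→ {A,G,T}; cost 1
[col 3] IJ: children I:{T}, J:{G} ∪→ {G,T}; cost 1
[col 3] BGIJN: children BGN:{A,G,T}, IJ:{G,T} ∩→ {G,T}; cost 0
[col 4] GN: children G:{T}, N:{T} ∩→ {T}; cost 0
[col 4] BGN: children B:{T}, GN:{T} ∩→ {T}; cost 0
[col 4] IJ: children I:{G}, J:{C} ∪→ {C,G}; cost 1
[col 4] BGIJN: children BGN:{T}, IJ:{C,G} ∪→ {C,G,T}; cost 1
[col 5] GN: children G:{C}, N:{A} ∪→ {A,C}; cost 1
[col 5] BGN: children B:{C}, GN:{A,C} ∩→ {C}; cost 0
[col 5] IJ: children I:{T}, J:{T} ∩→ {T}; cost 0
[col 5] BGIJN: children BGN:{C}, IJ:{T} ∪→ {C,T}; cost 1
[col 6] GN: children G:{G}, N:{T} ∪→ {G,T}; cost 1
[col 6] BGN: children B:{A}, GN:{G,T} ∪→ {A,G,T}; cost 1
[col 6] IJ: children I:{G}, J:{T} ∪→ {G,T}; cost 1
[col 6] BGIJN: children BGN:{A,G,T}, IJ:{G,T} ∩→ {G,T}; cost 0
per-site changes: [3, 3, 2, 3, 2, 2, 3]; total = 18

G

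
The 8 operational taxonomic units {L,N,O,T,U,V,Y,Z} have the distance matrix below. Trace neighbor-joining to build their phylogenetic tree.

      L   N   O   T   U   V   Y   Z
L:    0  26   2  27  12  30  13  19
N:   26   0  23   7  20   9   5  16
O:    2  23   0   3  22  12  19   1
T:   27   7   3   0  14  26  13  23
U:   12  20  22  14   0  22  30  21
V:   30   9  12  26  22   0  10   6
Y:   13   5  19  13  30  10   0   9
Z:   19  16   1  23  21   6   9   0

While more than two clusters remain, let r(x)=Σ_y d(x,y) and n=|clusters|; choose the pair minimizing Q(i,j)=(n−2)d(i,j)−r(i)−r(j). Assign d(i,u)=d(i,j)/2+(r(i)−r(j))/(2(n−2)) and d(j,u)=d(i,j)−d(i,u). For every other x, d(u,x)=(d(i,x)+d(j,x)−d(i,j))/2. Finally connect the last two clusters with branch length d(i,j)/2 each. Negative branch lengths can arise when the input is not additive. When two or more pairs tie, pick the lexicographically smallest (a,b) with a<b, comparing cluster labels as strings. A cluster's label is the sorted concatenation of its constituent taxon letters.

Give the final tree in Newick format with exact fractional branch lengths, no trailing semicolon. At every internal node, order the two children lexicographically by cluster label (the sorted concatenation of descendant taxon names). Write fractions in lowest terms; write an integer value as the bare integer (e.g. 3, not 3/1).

iteration 1: select L,O (d=2, Q=-199); attach at lengths (59/12, -35/12); label the merged cluster LO
  updated: d(LO,N)=47/2, d(LO,T)=14, d(LO,U)=16, d(LO,V)=20, d(LO,Y)=15, d(LO,Z)=9
iteration 2: select T,U (d=14, Q=-150); attach at lengths (22/5, 48/5); label the merged cluster TU
  updated: d(LO,TU)=8, d(N,TU)=13/2, d(TU,V)=17, d(TU,Y)=29/2, d(TU,Z)=15
iteration 3: select LO,TU (d=8, Q=-209/2); attach at lengths (93/16, 35/16); label the merged cluster LOTU
  updated: d(LOTU,N)=11, d(LOTU,V)=29/2, d(LOTU,Y)=43/4, d(LOTU,Z)=8
iteration 4: select N,Y (d=5, Q=-243/4); attach at lengths (85/24, 35/24); label the merged cluster NY
  updated: d(LOTU,NY)=67/8, d(NY,V)=7, d(NY,Z)=10
iteration 5: select LOTU,NY (d=67/8, Q=-79/2); attach at lengths (89/16, 45/16); label the merged cluster LNOTUY
  updated: d(LNOTUY,V)=105/16, d(LNOTUY,Z)=77/16
iteration 6: select LNOTUY,V (d=105/16, Q=-139/8); attach at lengths (43/16, 31/8); label the merged cluster LNOTUVY
  updated: d(LNOTUVY,Z)=17/8
iteration 7: select LNOTUVY,Z (d=17/8); attach at lengths (17/16, 17/16); label the merged cluster LNOTUVYZ
final tree: (((((L:59/12,O:-35/12):93/16,(T:22/5,U:48/5):35/16):89/16,(N:85/24,Y:35/24):45/16):43/16,V:31/8):17/16,Z:17/16)
total length: 737/16

(((((L:59/12,O:-35/12):93/16,(T:22/5,U:48/5):35/16):89/16,(N:85/24,Y:35/24):45/16):43/16,V:31/8):17/16,Z:17/16)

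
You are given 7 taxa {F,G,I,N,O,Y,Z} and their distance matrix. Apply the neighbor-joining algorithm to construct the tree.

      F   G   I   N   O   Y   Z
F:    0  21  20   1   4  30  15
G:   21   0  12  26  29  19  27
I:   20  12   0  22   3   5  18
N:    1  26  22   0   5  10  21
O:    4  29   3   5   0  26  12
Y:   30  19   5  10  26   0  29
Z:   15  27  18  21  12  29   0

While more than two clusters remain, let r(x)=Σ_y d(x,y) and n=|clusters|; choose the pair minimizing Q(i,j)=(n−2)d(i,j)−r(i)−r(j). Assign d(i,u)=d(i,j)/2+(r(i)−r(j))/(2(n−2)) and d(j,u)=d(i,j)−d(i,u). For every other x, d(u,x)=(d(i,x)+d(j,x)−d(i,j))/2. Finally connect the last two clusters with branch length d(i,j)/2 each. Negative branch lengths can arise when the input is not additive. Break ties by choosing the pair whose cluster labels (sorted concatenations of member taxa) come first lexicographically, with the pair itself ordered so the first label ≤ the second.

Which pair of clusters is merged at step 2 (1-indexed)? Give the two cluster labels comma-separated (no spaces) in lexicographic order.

G,IY

iteration 1: select I,Y (d=5, Q=-174); attach at lengths (-7/5, 32/5); label the merged cluster IY
  updated: d(F,IY)=45/2, d(G,IY)=13, d(IY,N)=27/2, d(IY,O)=12, d(IY,Z)=21
iteration 2: select G,IY (d=13, Q=-146); attach at lengths (43/4, 9/4); label the merged cluster GIY
  updated: d(F,GIY)=61/4, d(GIY,N)=53/4, d(GIY,O)=14, d(GIY,Z)=35/2
iteration 3: select GIY,Z (d=35/2, Q=-73); attach at lengths (47/6, 29/3); label the merged cluster GIYZ
  updated: d(F,GIYZ)=51/8, d(GIYZ,N)=67/8, d(GIYZ,O)=17/4
iteration 4: select F,N (d=1, Q=-95/4); attach at lengths (-1/4, 5/4); label the merged cluster FN
  updated: d(FN,GIYZ)=55/8, d(FN,O)=4
iteration 5: select FN,GIYZ (d=55/8, Q=-121/8); attach at lengths (53/16, 57/16); label the merged cluster FGINYZ
  updated: d(FGINYZ,O)=11/16
iteration 6: select FGINYZ,O (d=11/16); attach at lengths (11/32, 11/32); label the merged cluster FGINOYZ
final tree: (((F:-1/4,N:5/4):53/16,((G:43/4,(I:-7/5,Y:32/5):9/4):47/6,Z:29/3):57/16):11/32,O:11/32)
total length: 705/16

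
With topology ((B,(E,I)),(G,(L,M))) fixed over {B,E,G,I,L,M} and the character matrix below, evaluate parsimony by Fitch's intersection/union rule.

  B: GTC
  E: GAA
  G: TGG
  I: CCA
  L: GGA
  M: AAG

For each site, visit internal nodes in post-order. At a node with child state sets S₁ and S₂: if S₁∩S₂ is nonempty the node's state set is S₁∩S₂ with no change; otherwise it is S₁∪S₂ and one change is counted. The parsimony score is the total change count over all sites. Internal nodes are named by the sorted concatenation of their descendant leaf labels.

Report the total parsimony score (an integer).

10

EI@0: {G} ∪ {C} = {C,G} (union, +1)
BEI@0: {G} ∩ {C,G} = {G} (intersection, +0)
LM@0: {G} ∪ {A} = {A,G} (union, +1)
GLM@0: {T} ∪ {A,G} = {A,G,T} (union, +1)
BEGILM@0: {G} ∩ {A,G,T} = {G} (intersection, +0)
EI@1: {A} ∪ {C} = {A,C} (union, +1)
BEI@1: {T} ∪ {A,C} = {A,C,T} (union, +1)
LM@1: {G} ∪ {A} = {A,G} (union, +1)
GLM@1: {G} ∩ {A,G} = {G} (intersection, +0)
BEGILM@1: {A,C,T} ∪ {G} = {A,C,G,T} (union, +1)
EI@2: {A} ∩ {A} = {A} (intersection, +0)
BEI@2: {C} ∪ {A} = {A,C} (union, +1)
LM@2: {A} ∪ {G} = {A,G} (union, +1)
GLM@2: {G} ∩ {A,G} = {G} (intersection, +0)
BEGILM@2: {A,C} ∪ {G} = {A,C,G} (union, +1)
per-site changes: [3, 4, 3]; total = 10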